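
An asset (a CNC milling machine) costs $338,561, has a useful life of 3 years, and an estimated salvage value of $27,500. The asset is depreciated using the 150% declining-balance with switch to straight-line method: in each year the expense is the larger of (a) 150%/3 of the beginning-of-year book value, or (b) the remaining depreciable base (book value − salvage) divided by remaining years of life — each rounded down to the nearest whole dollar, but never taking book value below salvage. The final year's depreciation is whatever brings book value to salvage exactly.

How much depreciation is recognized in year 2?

Depreciable base = $338,561 − $27,500 = $311,061.
Year 1: DB = ⌊$338,561 × 150%/3⌋ = $169,280; SL = ⌊$311,061/3⌋ = $103,687 → take DB $169,280. Book value $169,281.
Year 2: DB = ⌊$169,281 × 150%/3⌋ = $84,640; SL = ⌊$141,781/2⌋ = $70,890 → take DB $84,640. Book value $84,641.

$84,640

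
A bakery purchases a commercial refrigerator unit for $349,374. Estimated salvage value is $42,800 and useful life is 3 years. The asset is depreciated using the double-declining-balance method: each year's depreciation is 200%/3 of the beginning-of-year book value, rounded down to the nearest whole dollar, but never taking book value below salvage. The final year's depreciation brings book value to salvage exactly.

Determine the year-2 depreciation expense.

Depreciable base = $349,374 − $42,800 = $306,574.
Year 1: ⌊$349,374 × 200%/3⌋ = $232,916. Book value $116,458.
Year 2: ⌊$116,458 × 200%/3⌋ = $77,638, capped at $73,658. Book value $42,800.

$73,658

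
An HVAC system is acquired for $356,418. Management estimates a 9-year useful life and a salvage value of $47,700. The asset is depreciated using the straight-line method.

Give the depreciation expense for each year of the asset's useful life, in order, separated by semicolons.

$34,302; $34,302; $34,302; $34,302; $34,302; $34,302; $34,302; $34,302; $34,302

Depreciable base = $356,418 − $47,700 = $308,718.
Annual expense = $308,718 / 9 = $34,302.
End of year 1: book value $322,116.
End of year 2: book value $287,814.
End of year 3: book value $253,512.
End of year 4: book value $219,210.
End of year 5: book value $184,908.
End of year 6: book value $150,606.
End of year 7: book value $116,304.
End of year 8: book value $82,002.
End of year 9: book value $47,700.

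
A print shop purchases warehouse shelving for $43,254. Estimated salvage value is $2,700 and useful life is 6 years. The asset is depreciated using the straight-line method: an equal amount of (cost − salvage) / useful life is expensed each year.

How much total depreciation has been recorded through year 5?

Depreciable base = $43,254 − $2,700 = $40,554.
Annual expense = $40,554 / 6 = $6,759.
End of year 1: book value $36,495.
End of year 2: book value $29,736.
End of year 3: book value $22,977.
End of year 4: book value $16,218.
End of year 5: book value $9,459.
Accumulated through year 5 = $43,254 − $9,459 = $33,795.

$33,795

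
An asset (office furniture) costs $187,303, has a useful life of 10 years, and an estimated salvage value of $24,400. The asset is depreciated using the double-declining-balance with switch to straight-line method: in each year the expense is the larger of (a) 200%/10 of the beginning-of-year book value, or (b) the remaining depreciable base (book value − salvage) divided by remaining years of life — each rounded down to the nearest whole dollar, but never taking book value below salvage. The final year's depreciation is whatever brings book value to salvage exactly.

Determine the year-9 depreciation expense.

Depreciable base = $187,303 − $24,400 = $162,903.
Year 1: DB = ⌊$187,303 × 200%/10⌋ = $37,460; SL = ⌊$162,903/10⌋ = $16,290 → take DB $37,460. Book value $149,843.
Year 2: DB = ⌊$149,843 × 200%/10⌋ = $29,968; SL = ⌊$125,443/9⌋ = $13,938 → take DB $29,968. Book value $119,875.
Year 3: DB = ⌊$119,875 × 200%/10⌋ = $23,975; SL = ⌊$95,475/8⌋ = $11,934 → take DB $23,975. Book value $95,900.
Year 4: DB = ⌊$95,900 × 200%/10⌋ = $19,180; SL = ⌊$71,500/7⌋ = $10,214 → take DB $19,180. Book value $76,720.
Year 5: DB = ⌊$76,720 × 200%/10⌋ = $15,344; SL = ⌊$52,320/6⌋ = $8,720 → take DB $15,344. Book value $61,376.
Year 6: DB = ⌊$61,376 × 200%/10⌋ = $12,275; SL = ⌊$36,976/5⌋ = $7,395 → take DB $12,275. Book value $49,101.
Year 7: DB = ⌊$49,101 × 200%/10⌋ = $9,820; SL = ⌊$24,701/4⌋ = $6,175 → take DB $9,820. Book value $39,281.
Year 8: DB = ⌊$39,281 × 200%/10⌋ = $7,856; SL = ⌊$14,881/3⌋ = $4,960 → take DB $7,856. Book value $31,425.
Year 9: DB = ⌊$31,425 × 200%/10⌋ = $6,285; SL = ⌊$7,025/2⌋ = $3,512 → take DB $6,285. Book value $25,140.

$6,285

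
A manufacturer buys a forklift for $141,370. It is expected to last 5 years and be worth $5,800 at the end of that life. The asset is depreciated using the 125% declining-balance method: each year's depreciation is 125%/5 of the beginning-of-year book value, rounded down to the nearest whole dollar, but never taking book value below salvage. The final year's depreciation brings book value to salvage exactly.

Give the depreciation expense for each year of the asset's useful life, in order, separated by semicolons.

$35,342; $26,507; $19,880; $14,910; $38,931

Depreciable base = $141,370 − $5,800 = $135,570.
Year 1: ⌊$141,370 × 125%/5⌋ = $35,342. Book value $106,028.
Year 2: ⌊$106,028 × 125%/5⌋ = $26,507. Book value $79,521.
Year 3: ⌊$79,521 × 125%/5⌋ = $19,880. Book value $59,641.
Year 4: ⌊$59,641 × 125%/5⌋ = $14,910. Book value $44,731.
Year 5 (final): $44,731 − $5,800 = $38,931. Book value $5,800.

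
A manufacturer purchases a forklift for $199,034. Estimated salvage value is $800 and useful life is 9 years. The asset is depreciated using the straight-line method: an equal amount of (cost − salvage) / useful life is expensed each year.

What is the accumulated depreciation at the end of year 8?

Depreciable base = $199,034 − $800 = $198,234.
Annual expense = $198,234 / 9 = $22,026.
End of year 1: book value $177,008.
End of year 2: book value $154,982.
End of year 3: book value $132,956.
End of year 4: book value $110,930.
End of year 5: book value $88,904.
End of year 6: book value $66,878.
End of year 7: book value $44,852.
End of year 8: book value $22,826.
Accumulated through year 8 = $199,034 − $22,826 = $176,208.

$176,208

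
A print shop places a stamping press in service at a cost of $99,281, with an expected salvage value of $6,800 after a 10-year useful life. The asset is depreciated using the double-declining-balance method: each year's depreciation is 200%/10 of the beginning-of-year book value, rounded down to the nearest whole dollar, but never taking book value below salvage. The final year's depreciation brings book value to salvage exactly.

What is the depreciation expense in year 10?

$6,527

Depreciable base = $99,281 − $6,800 = $92,481.
Year 1: ⌊$99,281 × 200%/10⌋ = $19,856. Book value $79,425.
Year 2: ⌊$79,425 × 200%/10⌋ = $15,885. Book value $63,540.
Year 3: ⌊$63,540 × 200%/10⌋ = $12,708. Book value $50,832.
Year 4: ⌊$50,832 × 200%/10⌋ = $10,166. Book value $40,666.
Year 5: ⌊$40,666 × 200%/10⌋ = $8,133. Book value $32,533.
Year 6: ⌊$32,533 × 200%/10⌋ = $6,506. Book value $26,027.
Year 7: ⌊$26,027 × 200%/10⌋ = $5,205. Book value $20,822.
Year 8: ⌊$20,822 × 200%/10⌋ = $4,164. Book value $16,658.
Year 9: ⌊$16,658 × 200%/10⌋ = $3,331. Book value $13,327.
Year 10 (final): $13,327 − $6,800 = $6,527. Book value $6,800.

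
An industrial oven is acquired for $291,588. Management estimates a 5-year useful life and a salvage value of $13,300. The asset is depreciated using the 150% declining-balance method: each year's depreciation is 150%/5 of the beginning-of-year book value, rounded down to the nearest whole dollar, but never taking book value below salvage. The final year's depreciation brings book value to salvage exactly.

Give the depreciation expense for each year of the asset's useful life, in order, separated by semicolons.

Depreciable base = $291,588 − $13,300 = $278,288.
Year 1: ⌊$291,588 × 150%/5⌋ = $87,476. Book value $204,112.
Year 2: ⌊$204,112 × 150%/5⌋ = $61,233. Book value $142,879.
Year 3: ⌊$142,879 × 150%/5⌋ = $42,863. Book value $100,016.
Year 4: ⌊$100,016 × 150%/5⌋ = $30,004. Book value $70,012.
Year 5 (final): $70,012 − $13,300 = $56,712. Book value $13,300.

$87,476; $61,233; $42,863; $30,004; $56,712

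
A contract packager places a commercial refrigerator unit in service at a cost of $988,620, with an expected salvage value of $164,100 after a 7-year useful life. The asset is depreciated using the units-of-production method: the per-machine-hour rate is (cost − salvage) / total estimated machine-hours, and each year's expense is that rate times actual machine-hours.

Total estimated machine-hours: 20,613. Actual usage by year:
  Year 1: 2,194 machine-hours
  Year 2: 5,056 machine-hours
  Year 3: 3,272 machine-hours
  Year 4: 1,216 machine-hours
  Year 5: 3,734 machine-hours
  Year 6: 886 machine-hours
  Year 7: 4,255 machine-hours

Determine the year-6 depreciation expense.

Depreciable base = $988,620 − $164,100 = $824,520.
Rate = $824,520 / 20,613 machine-hours = $40 per machine-hour.
Year 1: 2,194 × $40 = $87,760. Book value $900,860.
Year 2: 5,056 × $40 = $202,240. Book value $698,620.
Year 3: 3,272 × $40 = $130,880. Book value $567,740.
Year 4: 1,216 × $40 = $48,640. Book value $519,100.
Year 5: 3,734 × $40 = $149,360. Book value $369,740.
Year 6: 886 × $40 = $35,440. Book value $334,300.

$35,440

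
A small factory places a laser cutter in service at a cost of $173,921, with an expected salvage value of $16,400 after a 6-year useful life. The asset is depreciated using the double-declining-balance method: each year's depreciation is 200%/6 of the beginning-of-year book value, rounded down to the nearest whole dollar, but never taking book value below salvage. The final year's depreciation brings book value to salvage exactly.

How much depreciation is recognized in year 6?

$6,504

Depreciable base = $173,921 − $16,400 = $157,521.
Year 1: ⌊$173,921 × 200%/6⌋ = $57,973. Book value $115,948.
Year 2: ⌊$115,948 × 200%/6⌋ = $38,649. Book value $77,299.
Year 3: ⌊$77,299 × 200%/6⌋ = $25,766. Book value $51,533.
Year 4: ⌊$51,533 × 200%/6⌋ = $17,177. Book value $34,356.
Year 5: ⌊$34,356 × 200%/6⌋ = $11,452. Book value $22,904.
Year 6 (final): $22,904 − $16,400 = $6,504. Book value $16,400.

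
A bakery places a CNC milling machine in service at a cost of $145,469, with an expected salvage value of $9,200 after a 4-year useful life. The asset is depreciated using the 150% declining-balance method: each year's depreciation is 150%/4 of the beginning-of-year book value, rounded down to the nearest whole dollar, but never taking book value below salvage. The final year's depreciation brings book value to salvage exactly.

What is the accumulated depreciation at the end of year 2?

Depreciable base = $145,469 − $9,200 = $136,269.
Year 1: ⌊$145,469 × 150%/4⌋ = $54,550. Book value $90,919.
Year 2: ⌊$90,919 × 150%/4⌋ = $34,094. Book value $56,825.
Accumulated through year 2 = $145,469 − $56,825 = $88,644.

$88,644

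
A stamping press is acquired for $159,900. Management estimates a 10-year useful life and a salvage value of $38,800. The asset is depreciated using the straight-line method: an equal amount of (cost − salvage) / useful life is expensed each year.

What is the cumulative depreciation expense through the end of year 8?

Depreciable base = $159,900 − $38,800 = $121,100.
Annual expense = $121,100 / 10 = $12,110.
End of year 1: book value $147,790.
End of year 2: book value $135,680.
End of year 3: book value $123,570.
End of year 4: book value $111,460.
End of year 5: book value $99,350.
End of year 6: book value $87,240.
End of year 7: book value $75,130.
End of year 8: book value $63,020.
Accumulated through year 8 = $159,900 − $63,020 = $96,880.

$96,880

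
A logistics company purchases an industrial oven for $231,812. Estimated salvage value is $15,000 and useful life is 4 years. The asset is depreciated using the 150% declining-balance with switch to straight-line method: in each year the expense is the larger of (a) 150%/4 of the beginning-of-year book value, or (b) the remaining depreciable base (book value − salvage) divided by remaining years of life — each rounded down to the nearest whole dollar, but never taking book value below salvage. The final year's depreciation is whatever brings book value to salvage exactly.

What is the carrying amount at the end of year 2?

$90,552

Depreciable base = $231,812 − $15,000 = $216,812.
Year 1: DB = ⌊$231,812 × 150%/4⌋ = $86,929; SL = ⌊$216,812/4⌋ = $54,203 → take DB $86,929. Book value $144,883.
Year 2: DB = ⌊$144,883 × 150%/4⌋ = $54,331; SL = ⌊$129,883/3⌋ = $43,294 → take DB $54,331. Book value $90,552.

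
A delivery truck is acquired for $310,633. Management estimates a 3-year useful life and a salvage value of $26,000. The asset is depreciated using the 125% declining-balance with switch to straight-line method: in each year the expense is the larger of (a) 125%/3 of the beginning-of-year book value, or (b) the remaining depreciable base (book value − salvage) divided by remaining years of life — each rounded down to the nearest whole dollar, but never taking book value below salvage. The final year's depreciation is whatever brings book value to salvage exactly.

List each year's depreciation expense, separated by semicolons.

Depreciable base = $310,633 − $26,000 = $284,633.
Year 1: DB = ⌊$310,633 × 125%/3⌋ = $129,430; SL = ⌊$284,633/3⌋ = $94,877 → take DB $129,430. Book value $181,203.
Year 2: DB = ⌊$181,203 × 125%/3⌋ = $75,501; SL = ⌊$155,203/2⌋ = $77,601 → take SL $77,601. Book value $103,602.
Year 3 (final): $103,602 − $26,000 = $77,602. Book value $26,000.

$129,430; $77,601; $77,602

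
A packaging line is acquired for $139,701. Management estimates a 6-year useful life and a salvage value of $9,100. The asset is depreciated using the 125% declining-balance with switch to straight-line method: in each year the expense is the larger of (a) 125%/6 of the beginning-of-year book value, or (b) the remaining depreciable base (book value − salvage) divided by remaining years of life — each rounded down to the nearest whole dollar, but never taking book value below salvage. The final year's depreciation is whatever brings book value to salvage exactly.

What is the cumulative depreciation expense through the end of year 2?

$52,145

Depreciable base = $139,701 − $9,100 = $130,601.
Year 1: DB = ⌊$139,701 × 125%/6⌋ = $29,104; SL = ⌊$130,601/6⌋ = $21,766 → take DB $29,104. Book value $110,597.
Year 2: DB = ⌊$110,597 × 125%/6⌋ = $23,041; SL = ⌊$101,497/5⌋ = $20,299 → take DB $23,041. Book value $87,556.
Accumulated through year 2 = $139,701 − $87,556 = $52,145.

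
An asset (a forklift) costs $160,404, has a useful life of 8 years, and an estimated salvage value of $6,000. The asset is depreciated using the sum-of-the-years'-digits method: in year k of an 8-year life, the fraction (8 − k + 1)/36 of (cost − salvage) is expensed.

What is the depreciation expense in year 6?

Depreciable base = $160,404 − $6,000 = $154,404.
Sum of the years' digits = 8+7+6+5+4+3+2+1 = 36.
Year 1: $154,404 × 8/36 = $34,312. Book value $126,092.
Year 2: $154,404 × 7/36 = $30,023. Book value $96,069.
Year 3: $154,404 × 6/36 = $25,734. Book value $70,335.
Year 4: $154,404 × 5/36 = $21,445. Book value $48,890.
Year 5: $154,404 × 4/36 = $17,156. Book value $31,734.
Year 6: $154,404 × 3/36 = $12,867. Book value $18,867.

$12,867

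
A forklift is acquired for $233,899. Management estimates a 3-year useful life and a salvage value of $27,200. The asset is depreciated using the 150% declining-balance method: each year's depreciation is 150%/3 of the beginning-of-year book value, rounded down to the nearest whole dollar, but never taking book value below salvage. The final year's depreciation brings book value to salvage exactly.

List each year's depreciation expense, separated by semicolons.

Depreciable base = $233,899 − $27,200 = $206,699.
Year 1: ⌊$233,899 × 150%/3⌋ = $116,949. Book value $116,950.
Year 2: ⌊$116,950 × 150%/3⌋ = $58,475. Book value $58,475.
Year 3 (final): $58,475 − $27,200 = $31,275. Book value $27,200.

$116,949; $58,475; $31,275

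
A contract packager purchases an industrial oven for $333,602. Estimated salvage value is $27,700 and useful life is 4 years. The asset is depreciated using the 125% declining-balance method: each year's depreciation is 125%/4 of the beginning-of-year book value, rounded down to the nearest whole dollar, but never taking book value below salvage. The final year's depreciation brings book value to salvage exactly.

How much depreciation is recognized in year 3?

Depreciable base = $333,602 − $27,700 = $305,902.
Year 1: ⌊$333,602 × 125%/4⌋ = $104,250. Book value $229,352.
Year 2: ⌊$229,352 × 125%/4⌋ = $71,672. Book value $157,680.
Year 3: ⌊$157,680 × 125%/4⌋ = $49,275. Book value $108,405.

$49,275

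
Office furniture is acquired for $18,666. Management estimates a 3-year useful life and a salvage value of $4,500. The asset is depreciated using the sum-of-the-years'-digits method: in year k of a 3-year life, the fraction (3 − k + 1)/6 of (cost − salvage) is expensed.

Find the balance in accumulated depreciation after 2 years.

Depreciable base = $18,666 − $4,500 = $14,166.
Sum of the years' digits = 3+2+1 = 6.
Year 1: $14,166 × 3/6 = $7,083. Book value $11,583.
Year 2: $14,166 × 2/6 = $4,722. Book value $6,861.
Accumulated through year 2 = $18,666 − $6,861 = $11,805.

$11,805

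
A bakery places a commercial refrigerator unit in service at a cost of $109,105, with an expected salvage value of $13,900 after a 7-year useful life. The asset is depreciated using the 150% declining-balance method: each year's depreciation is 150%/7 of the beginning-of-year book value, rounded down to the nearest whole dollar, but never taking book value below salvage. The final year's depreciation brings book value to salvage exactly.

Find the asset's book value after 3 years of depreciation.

Depreciable base = $109,105 − $13,900 = $95,205.
Year 1: ⌊$109,105 × 150%/7⌋ = $23,379. Book value $85,726.
Year 2: ⌊$85,726 × 150%/7⌋ = $18,369. Book value $67,357.
Year 3: ⌊$67,357 × 150%/7⌋ = $14,433. Book value $52,924.

$52,924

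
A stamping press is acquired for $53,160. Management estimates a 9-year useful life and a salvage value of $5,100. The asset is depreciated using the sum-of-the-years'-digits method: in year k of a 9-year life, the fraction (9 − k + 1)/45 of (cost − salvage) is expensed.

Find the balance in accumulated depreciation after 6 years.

$41,652

Depreciable base = $53,160 − $5,100 = $48,060.
Sum of the years' digits = 9+8+7+6+5+4+3+2+1 = 45.
Year 1: $48,060 × 9/45 = $9,612. Book value $43,548.
Year 2: $48,060 × 8/45 = $8,544. Book value $35,004.
Year 3: $48,060 × 7/45 = $7,476. Book value $27,528.
Year 4: $48,060 × 6/45 = $6,408. Book value $21,120.
Year 5: $48,060 × 5/45 = $5,340. Book value $15,780.
Year 6: $48,060 × 4/45 = $4,272. Book value $11,508.
Accumulated through year 6 = $53,160 − $11,508 = $41,652.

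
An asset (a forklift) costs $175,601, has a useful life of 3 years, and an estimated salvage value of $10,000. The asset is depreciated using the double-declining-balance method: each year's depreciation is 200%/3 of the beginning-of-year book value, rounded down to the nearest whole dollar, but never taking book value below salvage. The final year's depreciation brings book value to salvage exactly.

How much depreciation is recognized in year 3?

Depreciable base = $175,601 − $10,000 = $165,601.
Year 1: ⌊$175,601 × 200%/3⌋ = $117,067. Book value $58,534.
Year 2: ⌊$58,534 × 200%/3⌋ = $39,022. Book value $19,512.
Year 3 (final): $19,512 − $10,000 = $9,512. Book value $10,000.

$9,512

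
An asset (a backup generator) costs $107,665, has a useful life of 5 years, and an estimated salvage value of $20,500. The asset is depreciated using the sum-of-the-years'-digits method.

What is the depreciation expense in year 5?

Depreciable base = $107,665 − $20,500 = $87,165.
Sum of the years' digits = 5+4+3+2+1 = 15.
Year 1: $87,165 × 5/15 = $29,055. Book value $78,610.
Year 2: $87,165 × 4/15 = $23,244. Book value $55,366.
Year 3: $87,165 × 3/15 = $17,433. Book value $37,933.
Year 4: $87,165 × 2/15 = $11,622. Book value $26,311.
Year 5: $87,165 × 1/15 = $5,811. Book value $20,500.

$5,811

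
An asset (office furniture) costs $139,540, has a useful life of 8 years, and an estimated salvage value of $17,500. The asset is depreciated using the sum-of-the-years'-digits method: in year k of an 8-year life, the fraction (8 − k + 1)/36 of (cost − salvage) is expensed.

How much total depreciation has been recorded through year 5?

Depreciable base = $139,540 − $17,500 = $122,040.
Sum of the years' digits = 8+7+6+5+4+3+2+1 = 36.
Year 1: $122,040 × 8/36 = $27,120. Book value $112,420.
Year 2: $122,040 × 7/36 = $23,730. Book value $88,690.
Year 3: $122,040 × 6/36 = $20,340. Book value $68,350.
Year 4: $122,040 × 5/36 = $16,950. Book value $51,400.
Year 5: $122,040 × 4/36 = $13,560. Book value $37,840.
Accumulated through year 5 = $139,540 − $37,840 = $101,700.

$101,700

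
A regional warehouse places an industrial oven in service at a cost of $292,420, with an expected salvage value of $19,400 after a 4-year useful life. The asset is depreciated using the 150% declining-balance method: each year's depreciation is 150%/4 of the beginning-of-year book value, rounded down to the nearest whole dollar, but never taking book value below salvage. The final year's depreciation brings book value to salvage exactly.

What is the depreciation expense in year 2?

$68,536

Depreciable base = $292,420 − $19,400 = $273,020.
Year 1: ⌊$292,420 × 150%/4⌋ = $109,657. Book value $182,763.
Year 2: ⌊$182,763 × 150%/4⌋ = $68,536. Book value $114,227.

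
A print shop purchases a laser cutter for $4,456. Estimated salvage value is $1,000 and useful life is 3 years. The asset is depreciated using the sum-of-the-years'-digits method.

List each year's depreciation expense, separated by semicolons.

Depreciable base = $4,456 − $1,000 = $3,456.
Sum of the years' digits = 3+2+1 = 6.
Year 1: $3,456 × 3/6 = $1,728. Book value $2,728.
Year 2: $3,456 × 2/6 = $1,152. Book value $1,576.
Year 3: $3,456 × 1/6 = $576. Book value $1,000.

$1,728; $1,152; $576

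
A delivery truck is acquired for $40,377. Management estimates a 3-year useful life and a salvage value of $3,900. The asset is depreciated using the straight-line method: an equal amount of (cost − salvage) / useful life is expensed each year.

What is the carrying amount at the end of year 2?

Depreciable base = $40,377 − $3,900 = $36,477.
Annual expense = $36,477 / 3 = $12,159.
End of year 1: book value $28,218.
End of year 2: book value $16,059.

$16,059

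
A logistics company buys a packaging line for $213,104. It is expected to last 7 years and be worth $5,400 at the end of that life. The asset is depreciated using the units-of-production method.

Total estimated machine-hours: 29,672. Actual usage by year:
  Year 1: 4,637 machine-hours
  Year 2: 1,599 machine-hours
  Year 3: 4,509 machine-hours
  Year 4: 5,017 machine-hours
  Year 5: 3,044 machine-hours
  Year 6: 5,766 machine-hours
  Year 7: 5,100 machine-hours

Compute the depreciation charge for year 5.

Depreciable base = $213,104 − $5,400 = $207,704.
Rate = $207,704 / 29,672 machine-hours = $7 per machine-hour.
Year 1: 4,637 × $7 = $32,459. Book value $180,645.
Year 2: 1,599 × $7 = $11,193. Book value $169,452.
Year 3: 4,509 × $7 = $31,563. Book value $137,889.
Year 4: 5,017 × $7 = $35,119. Book value $102,770.
Year 5: 3,044 × $7 = $21,308. Book value $81,462.

$21,308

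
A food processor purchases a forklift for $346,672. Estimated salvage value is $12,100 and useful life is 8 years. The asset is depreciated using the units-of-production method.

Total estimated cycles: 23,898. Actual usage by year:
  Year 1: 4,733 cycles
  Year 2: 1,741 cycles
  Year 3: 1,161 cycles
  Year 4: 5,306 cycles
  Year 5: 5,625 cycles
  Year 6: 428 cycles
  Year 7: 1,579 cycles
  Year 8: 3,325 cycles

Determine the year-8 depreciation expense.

$46,550

Depreciable base = $346,672 − $12,100 = $334,572.
Rate = $334,572 / 23,898 cycles = $14 per cycle.
Year 1: 4,733 × $14 = $66,262. Book value $280,410.
Year 2: 1,741 × $14 = $24,374. Book value $256,036.
Year 3: 1,161 × $14 = $16,254. Book value $239,782.
Year 4: 5,306 × $14 = $74,284. Book value $165,498.
Year 5: 5,625 × $14 = $78,750. Book value $86,748.
Year 6: 428 × $14 = $5,992. Book value $80,756.
Year 7: 1,579 × $14 = $22,106. Book value $58,650.
Year 8: 3,325 × $14 = $46,550. Book value $12,100.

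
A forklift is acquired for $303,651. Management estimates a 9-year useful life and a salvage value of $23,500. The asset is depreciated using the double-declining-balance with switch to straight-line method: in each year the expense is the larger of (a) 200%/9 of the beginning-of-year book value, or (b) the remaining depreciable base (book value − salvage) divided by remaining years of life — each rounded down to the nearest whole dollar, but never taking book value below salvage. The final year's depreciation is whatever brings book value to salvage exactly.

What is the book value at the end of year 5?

Depreciable base = $303,651 − $23,500 = $280,151.
Year 1: DB = ⌊$303,651 × 200%/9⌋ = $67,478; SL = ⌊$280,151/9⌋ = $31,127 → take DB $67,478. Book value $236,173.
Year 2: DB = ⌊$236,173 × 200%/9⌋ = $52,482; SL = ⌊$212,673/8⌋ = $26,584 → take DB $52,482. Book value $183,691.
Year 3: DB = ⌊$183,691 × 200%/9⌋ = $40,820; SL = ⌊$160,191/7⌋ = $22,884 → take DB $40,820. Book value $142,871.
Year 4: DB = ⌊$142,871 × 200%/9⌋ = $31,749; SL = ⌊$119,371/6⌋ = $19,895 → take DB $31,749. Book value $111,122.
Year 5: DB = ⌊$111,122 × 200%/9⌋ = $24,693; SL = ⌊$87,622/5⌋ = $17,524 → take DB $24,693. Book value $86,429.

$86,429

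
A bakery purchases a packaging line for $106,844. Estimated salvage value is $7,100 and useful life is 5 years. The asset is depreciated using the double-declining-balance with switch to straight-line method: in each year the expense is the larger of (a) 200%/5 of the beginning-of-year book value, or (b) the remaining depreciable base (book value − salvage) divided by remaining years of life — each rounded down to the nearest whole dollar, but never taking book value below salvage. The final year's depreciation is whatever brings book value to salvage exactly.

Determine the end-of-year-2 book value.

Depreciable base = $106,844 − $7,100 = $99,744.
Year 1: DB = ⌊$106,844 × 200%/5⌋ = $42,737; SL = ⌊$99,744/5⌋ = $19,948 → take DB $42,737. Book value $64,107.
Year 2: DB = ⌊$64,107 × 200%/5⌋ = $25,642; SL = ⌊$57,007/4⌋ = $14,251 → take DB $25,642. Book value $38,465.

$38,465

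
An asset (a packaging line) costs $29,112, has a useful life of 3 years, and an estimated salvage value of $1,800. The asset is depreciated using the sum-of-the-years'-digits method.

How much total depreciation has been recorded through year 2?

Depreciable base = $29,112 − $1,800 = $27,312.
Sum of the years' digits = 3+2+1 = 6.
Year 1: $27,312 × 3/6 = $13,656. Book value $15,456.
Year 2: $27,312 × 2/6 = $9,104. Book value $6,352.
Accumulated through year 2 = $29,112 − $6,352 = $22,760.

$22,760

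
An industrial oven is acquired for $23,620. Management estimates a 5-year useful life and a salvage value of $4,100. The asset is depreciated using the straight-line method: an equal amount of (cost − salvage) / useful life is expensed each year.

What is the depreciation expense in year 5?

$3,904

Depreciable base = $23,620 − $4,100 = $19,520.
Annual expense = $19,520 / 5 = $3,904.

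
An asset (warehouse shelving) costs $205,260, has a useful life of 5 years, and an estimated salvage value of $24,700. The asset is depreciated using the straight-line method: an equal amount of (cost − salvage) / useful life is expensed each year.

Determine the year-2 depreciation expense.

$36,112

Depreciable base = $205,260 − $24,700 = $180,560.
Annual expense = $180,560 / 5 = $36,112.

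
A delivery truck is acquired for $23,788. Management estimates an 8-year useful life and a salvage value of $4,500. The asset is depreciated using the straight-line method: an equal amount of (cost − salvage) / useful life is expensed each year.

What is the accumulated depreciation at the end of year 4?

Depreciable base = $23,788 − $4,500 = $19,288.
Annual expense = $19,288 / 8 = $2,411.
End of year 1: book value $21,377.
End of year 2: book value $18,966.
End of year 3: book value $16,555.
End of year 4: book value $14,144.
Accumulated through year 4 = $23,788 − $14,144 = $9,644.

$9,644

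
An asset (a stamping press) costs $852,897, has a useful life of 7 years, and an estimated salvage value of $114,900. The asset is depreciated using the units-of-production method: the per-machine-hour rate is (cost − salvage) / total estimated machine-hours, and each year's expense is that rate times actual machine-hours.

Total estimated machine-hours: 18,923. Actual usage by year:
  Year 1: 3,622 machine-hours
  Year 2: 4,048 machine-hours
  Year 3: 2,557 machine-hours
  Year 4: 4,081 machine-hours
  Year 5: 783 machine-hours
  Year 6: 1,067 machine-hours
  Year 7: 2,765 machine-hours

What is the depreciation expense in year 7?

Depreciable base = $852,897 − $114,900 = $737,997.
Rate = $737,997 / 18,923 machine-hours = $39 per machine-hour.
Year 1: 3,622 × $39 = $141,258. Book value $711,639.
Year 2: 4,048 × $39 = $157,872. Book value $553,767.
Year 3: 2,557 × $39 = $99,723. Book value $454,044.
Year 4: 4,081 × $39 = $159,159. Book value $294,885.
Year 5: 783 × $39 = $30,537. Book value $264,348.
Year 6: 1,067 × $39 = $41,613. Book value $222,735.
Year 7: 2,765 × $39 = $107,835. Book value $114,900.

$107,835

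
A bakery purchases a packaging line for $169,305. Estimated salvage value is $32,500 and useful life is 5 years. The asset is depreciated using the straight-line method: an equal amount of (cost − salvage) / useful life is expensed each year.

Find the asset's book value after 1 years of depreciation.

Depreciable base = $169,305 − $32,500 = $136,805.
Annual expense = $136,805 / 5 = $27,361.
End of year 1: book value $141,944.

$141,944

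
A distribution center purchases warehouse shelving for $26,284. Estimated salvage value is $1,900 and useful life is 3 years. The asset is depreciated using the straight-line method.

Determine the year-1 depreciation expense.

$8,128

Depreciable base = $26,284 − $1,900 = $24,384.
Annual expense = $24,384 / 3 = $8,128.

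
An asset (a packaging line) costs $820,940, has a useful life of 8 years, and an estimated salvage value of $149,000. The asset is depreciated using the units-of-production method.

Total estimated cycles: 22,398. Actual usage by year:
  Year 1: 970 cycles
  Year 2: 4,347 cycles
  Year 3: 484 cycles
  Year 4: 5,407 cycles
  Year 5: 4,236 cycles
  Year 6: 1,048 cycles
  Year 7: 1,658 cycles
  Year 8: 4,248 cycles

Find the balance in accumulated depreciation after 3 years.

Depreciable base = $820,940 − $149,000 = $671,940.
Rate = $671,940 / 22,398 cycles = $30 per cycle.
Year 1: 970 × $30 = $29,100. Book value $791,840.
Year 2: 4,347 × $30 = $130,410. Book value $661,430.
Year 3: 484 × $30 = $14,520. Book value $646,910.
Accumulated through year 3 = $820,940 − $646,910 = $174,030.

$174,030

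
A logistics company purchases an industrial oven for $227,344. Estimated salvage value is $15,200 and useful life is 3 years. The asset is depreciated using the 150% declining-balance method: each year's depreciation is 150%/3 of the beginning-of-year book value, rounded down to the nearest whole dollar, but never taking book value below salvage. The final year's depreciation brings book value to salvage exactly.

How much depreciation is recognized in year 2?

Depreciable base = $227,344 − $15,200 = $212,144.
Year 1: ⌊$227,344 × 150%/3⌋ = $113,672. Book value $113,672.
Year 2: ⌊$113,672 × 150%/3⌋ = $56,836. Book value $56,836.

$56,836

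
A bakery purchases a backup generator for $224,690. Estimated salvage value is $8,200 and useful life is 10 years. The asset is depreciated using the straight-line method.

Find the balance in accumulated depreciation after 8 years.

Depreciable base = $224,690 − $8,200 = $216,490.
Annual expense = $216,490 / 10 = $21,649.
End of year 1: book value $203,041.
End of year 2: book value $181,392.
End of year 3: book value $159,743.
End of year 4: book value $138,094.
End of year 5: book value $116,445.
End of year 6: book value $94,796.
End of year 7: book value $73,147.
End of year 8: book value $51,498.
Accumulated through year 8 = $224,690 − $51,498 = $173,192.

$173,192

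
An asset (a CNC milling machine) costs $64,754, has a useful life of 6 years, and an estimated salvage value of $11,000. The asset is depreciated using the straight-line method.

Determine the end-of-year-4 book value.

Depreciable base = $64,754 − $11,000 = $53,754.
Annual expense = $53,754 / 6 = $8,959.
End of year 1: book value $55,795.
End of year 2: book value $46,836.
End of year 3: book value $37,877.
End of year 4: book value $28,918.

$28,918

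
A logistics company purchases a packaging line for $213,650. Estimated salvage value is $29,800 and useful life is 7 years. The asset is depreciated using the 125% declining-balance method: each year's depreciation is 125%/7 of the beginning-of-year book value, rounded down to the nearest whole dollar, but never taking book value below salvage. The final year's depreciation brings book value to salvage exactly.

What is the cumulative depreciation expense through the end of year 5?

$133,748

Depreciable base = $213,650 − $29,800 = $183,850.
Year 1: ⌊$213,650 × 125%/7⌋ = $38,151. Book value $175,499.
Year 2: ⌊$175,499 × 125%/7⌋ = $31,339. Book value $144,160.
Year 3: ⌊$144,160 × 125%/7⌋ = $25,742. Book value $118,418.
Year 4: ⌊$118,418 × 125%/7⌋ = $21,146. Book value $97,272.
Year 5: ⌊$97,272 × 125%/7⌋ = $17,370. Book value $79,902.
Accumulated through year 5 = $213,650 − $79,902 = $133,748.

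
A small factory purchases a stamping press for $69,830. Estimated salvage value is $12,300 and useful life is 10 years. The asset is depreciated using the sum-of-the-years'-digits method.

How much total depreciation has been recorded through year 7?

Depreciable base = $69,830 − $12,300 = $57,530.
Sum of the years' digits = 10+9+8+7+6+5+4+3+2+1 = 55.
Year 1: $57,530 × 10/55 = $10,460. Book value $59,370.
Year 2: $57,530 × 9/55 = $9,414. Book value $49,956.
Year 3: $57,530 × 8/55 = $8,368. Book value $41,588.
Year 4: $57,530 × 7/55 = $7,322. Book value $34,266.
Year 5: $57,530 × 6/55 = $6,276. Book value $27,990.
Year 6: $57,530 × 5/55 = $5,230. Book value $22,760.
Year 7: $57,530 × 4/55 = $4,184. Book value $18,576.
Accumulated through year 7 = $69,830 − $18,576 = $51,254.

$51,254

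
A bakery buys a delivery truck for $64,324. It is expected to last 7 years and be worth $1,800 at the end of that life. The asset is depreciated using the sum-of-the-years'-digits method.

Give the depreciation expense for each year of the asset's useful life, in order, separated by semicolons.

$15,631; $13,398; $11,165; $8,932; $6,699; $4,466; $2,233

Depreciable base = $64,324 − $1,800 = $62,524.
Sum of the years' digits = 7+6+5+4+3+2+1 = 28.
Year 1: $62,524 × 7/28 = $15,631. Book value $48,693.
Year 2: $62,524 × 6/28 = $13,398. Book value $35,295.
Year 3: $62,524 × 5/28 = $11,165. Book value $24,130.
Year 4: $62,524 × 4/28 = $8,932. Book value $15,198.
Year 5: $62,524 × 3/28 = $6,699. Book value $8,499.
Year 6: $62,524 × 2/28 = $4,466. Book value $4,033.
Year 7: $62,524 × 1/28 = $2,233. Book value $1,800.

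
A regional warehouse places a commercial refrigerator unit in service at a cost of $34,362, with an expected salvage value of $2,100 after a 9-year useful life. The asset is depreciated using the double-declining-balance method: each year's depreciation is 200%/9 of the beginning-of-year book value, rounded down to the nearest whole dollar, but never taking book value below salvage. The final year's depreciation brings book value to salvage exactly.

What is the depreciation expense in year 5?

$2,794

Depreciable base = $34,362 − $2,100 = $32,262.
Year 1: ⌊$34,362 × 200%/9⌋ = $7,636. Book value $26,726.
Year 2: ⌊$26,726 × 200%/9⌋ = $5,939. Book value $20,787.
Year 3: ⌊$20,787 × 200%/9⌋ = $4,619. Book value $16,168.
Year 4: ⌊$16,168 × 200%/9⌋ = $3,592. Book value $12,576.
Year 5: ⌊$12,576 × 200%/9⌋ = $2,794. Book value $9,782.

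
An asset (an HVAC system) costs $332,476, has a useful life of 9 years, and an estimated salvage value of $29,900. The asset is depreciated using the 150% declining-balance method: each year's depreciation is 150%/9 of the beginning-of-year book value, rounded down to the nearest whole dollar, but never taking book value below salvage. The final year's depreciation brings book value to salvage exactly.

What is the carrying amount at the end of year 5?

Depreciable base = $332,476 − $29,900 = $302,576.
Year 1: ⌊$332,476 × 150%/9⌋ = $55,412. Book value $277,064.
Year 2: ⌊$277,064 × 150%/9⌋ = $46,177. Book value $230,887.
Year 3: ⌊$230,887 × 150%/9⌋ = $38,481. Book value $192,406.
Year 4: ⌊$192,406 × 150%/9⌋ = $32,067. Book value $160,339.
Year 5: ⌊$160,339 × 150%/9⌋ = $26,723. Book value $133,616.

$133,616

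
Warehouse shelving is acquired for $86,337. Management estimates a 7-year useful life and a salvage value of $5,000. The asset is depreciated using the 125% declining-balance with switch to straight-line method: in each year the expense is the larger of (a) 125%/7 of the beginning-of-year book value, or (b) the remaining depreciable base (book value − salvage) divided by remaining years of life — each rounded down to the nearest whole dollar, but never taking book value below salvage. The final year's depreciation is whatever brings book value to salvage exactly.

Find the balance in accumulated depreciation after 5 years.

Depreciable base = $86,337 − $5,000 = $81,337.
Year 1: DB = ⌊$86,337 × 125%/7⌋ = $15,417; SL = ⌊$81,337/7⌋ = $11,619 → take DB $15,417. Book value $70,920.
Year 2: DB = ⌊$70,920 × 125%/7⌋ = $12,664; SL = ⌊$65,920/6⌋ = $10,986 → take DB $12,664. Book value $58,256.
Year 3: DB = ⌊$58,256 × 125%/7⌋ = $10,402; SL = ⌊$53,256/5⌋ = $10,651 → take SL $10,651. Book value $47,605.
Year 4: DB = ⌊$47,605 × 125%/7⌋ = $8,500; SL = ⌊$42,605/4⌋ = $10,651 → take SL $10,651. Book value $36,954.
Year 5: DB = ⌊$36,954 × 125%/7⌋ = $6,598; SL = ⌊$31,954/3⌋ = $10,651 → take SL $10,651. Book value $26,303.
Accumulated through year 5 = $86,337 − $26,303 = $60,034.

$60,034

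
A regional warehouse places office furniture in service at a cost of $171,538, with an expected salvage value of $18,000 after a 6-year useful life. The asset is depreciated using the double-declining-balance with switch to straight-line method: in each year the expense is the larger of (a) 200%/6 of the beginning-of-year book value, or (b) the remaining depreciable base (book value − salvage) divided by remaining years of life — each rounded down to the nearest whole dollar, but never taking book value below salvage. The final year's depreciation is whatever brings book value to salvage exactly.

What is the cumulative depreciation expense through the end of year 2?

$95,298

Depreciable base = $171,538 − $18,000 = $153,538.
Year 1: DB = ⌊$171,538 × 200%/6⌋ = $57,179; SL = ⌊$153,538/6⌋ = $25,589 → take DB $57,179. Book value $114,359.
Year 2: DB = ⌊$114,359 × 200%/6⌋ = $38,119; SL = ⌊$96,359/5⌋ = $19,271 → take DB $38,119. Book value $76,240.
Accumulated through year 2 = $171,538 − $76,240 = $95,298.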